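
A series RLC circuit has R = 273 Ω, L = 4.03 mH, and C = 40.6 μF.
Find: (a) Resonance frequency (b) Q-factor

Step 1 — Resonance condition Im(Z)=0 gives ω₀ = 1/√(LC).
Step 2 — ω₀ = 1/√(0.00403·4.06e-05) = 2472 rad/s.
Step 3 — f₀ = ω₀/(2π) = 393.5 Hz.
Step 4 — Series Q: Q = ω₀L/R = 2472·0.00403/273 = 0.03649.

(a) f₀ = 393.5 Hz  (b) Q = 0.03649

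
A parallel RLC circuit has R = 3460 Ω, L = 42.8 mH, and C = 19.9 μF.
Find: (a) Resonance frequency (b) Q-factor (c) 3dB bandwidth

Step 1 — Resonance: ω₀ = 1/√(LC) = 1/√(0.0428·1.99e-05) = 1084 rad/s.
Step 2 — f₀ = ω₀/(2π) = 172.5 Hz.
Step 3 — Parallel Q: Q = R/(ω₀L) = 3460/(1084·0.0428) = 74.61.
Step 4 — Bandwidth: Δω = ω₀/Q = 14.52 rad/s; BW = Δω/(2π) = 2.311 Hz.

(a) f₀ = 172.5 Hz  (b) Q = 74.61  (c) BW = 2.311 Hz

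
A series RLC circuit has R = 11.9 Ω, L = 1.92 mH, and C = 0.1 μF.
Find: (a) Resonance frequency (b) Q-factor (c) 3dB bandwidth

Step 1 — Resonance: ω₀ = 1/√(LC) = 1/√(0.00192·1e-07) = 7.217e+04 rad/s.
Step 2 — f₀ = ω₀/(2π) = 1.149e+04 Hz.
Step 3 — Series Q: Q = ω₀L/R = 7.217e+04·0.00192/11.9 = 11.64.
Step 4 — Bandwidth: Δω = ω₀/Q = 6198 rad/s; BW = Δω/(2π) = 986.4 Hz.

(a) f₀ = 1.149e+04 Hz  (b) Q = 11.64  (c) BW = 986.4 Hz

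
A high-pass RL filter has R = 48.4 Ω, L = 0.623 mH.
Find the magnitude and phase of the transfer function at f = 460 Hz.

Step 1 — Angular frequency: ω = 2π·460 = 2890 rad/s.
Step 2 — Transfer function: H(jω) = jωL/(R + jωL).
Step 3 — Numerator jωL = j·1.801; denominator R + jωL = 48.4 + j1.801.
Step 4 — H = 0.001382 + j0.03715.
Step 5 — Magnitude: |H| = 0.03718 (-28.6 dB); phase: φ = 87.9°.

|H| = 0.03718 (-28.6 dB), φ = 87.9°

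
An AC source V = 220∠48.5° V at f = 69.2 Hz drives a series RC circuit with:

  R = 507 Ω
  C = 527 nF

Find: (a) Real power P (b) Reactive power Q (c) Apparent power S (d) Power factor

Step 1 — Angular frequency: ω = 2π·f = 2π·69.2 = 434.8 rad/s.
Step 2 — Component impedances:
  R: Z = R = 507 Ω
  C: Z = 1/(jωC) = -j/(ω·C) = 0 - j4364 Ω
Step 3 — Series combination: Z_total = R + C = 507 - j4364 Ω = 4394∠-83.4° Ω.
Step 4 — Source phasor: V = 220∠48.5° V = 145.8 + j164.8 V.
Step 5 — Current: I = V / Z = -0.03342 + j0.03729 A = 0.05007∠131.9° A.
Step 6 — Complex power: S = V·I* = 1.271 - j10.94 VA.
Step 7 — Real power: P = Re(S) = 1.271 W.
Step 8 — Reactive power: Q = Im(S) = -10.94 VAR.
Step 9 — Apparent power: |S| = 11.02 VA.
Step 10 — Power factor: PF = P/|S| = 0.1154 (leading).

(a) P = 1.271 W  (b) Q = -10.94 VAR  (c) S = 11.02 VA  (d) PF = 0.1154 (leading)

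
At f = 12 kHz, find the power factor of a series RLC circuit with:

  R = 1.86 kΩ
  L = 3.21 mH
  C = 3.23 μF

Step 1 — Angular frequency: ω = 2π·f = 2π·1.2e+04 = 7.54e+04 rad/s.
Step 2 — Component impedances:
  R: Z = R = 1860 Ω
  L: Z = jωL = j·7.54e+04·0.00321 = 0 + j242 Ω
  C: Z = 1/(jωC) = -j/(ω·C) = 0 - j4.106 Ω
Step 3 — Series combination: Z_total = R + L + C = 1860 + j237.9 Ω = 1875∠7.3° Ω.
Step 4 — Power factor: PF = cos(φ) = Re(Z)/|Z| = 1860/1875.2 = 0.9919.
Step 5 — Type: Im(Z) = 237.9 ⇒ lagging (phase φ = 7.3°).

PF = 0.9919 (lagging, φ = 7.3°)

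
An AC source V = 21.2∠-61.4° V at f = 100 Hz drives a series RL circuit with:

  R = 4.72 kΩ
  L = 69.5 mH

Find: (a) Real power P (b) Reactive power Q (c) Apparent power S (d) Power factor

Step 1 — Angular frequency: ω = 2π·f = 2π·100 = 628.3 rad/s.
Step 2 — Component impedances:
  R: Z = R = 4720 Ω
  L: Z = jωL = j·628.3·0.0695 = 0 + j43.67 Ω
Step 3 — Series combination: Z_total = R + L = 4720 + j43.67 Ω = 4720∠0.5° Ω.
Step 4 — Source phasor: V = 21.2∠-61.4° V = 10.15 - j18.61 V.
Step 5 — Current: I = V / Z = 0.002113 - j0.003963 A = 0.004491∠-61.9° A.
Step 6 — Complex power: S = V·I* = 0.09521 + j0.0008809 VA.
Step 7 — Real power: P = Re(S) = 0.09521 W.
Step 8 — Reactive power: Q = Im(S) = 0.0008809 VAR.
Step 9 — Apparent power: |S| = 0.09522 VA.
Step 10 — Power factor: PF = P/|S| = 1 (lagging).

(a) P = 0.09521 W  (b) Q = 0.0008809 VAR  (c) S = 0.09522 VA  (d) PF = 1 (lagging)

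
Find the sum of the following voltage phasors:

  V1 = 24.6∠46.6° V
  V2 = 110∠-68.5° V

Step 1 — Convert each phasor to rectangular form:
  V1 = 24.6·(cos(46.6°) + j·sin(46.6°)) = 16.9 + j17.87 V
  V2 = 110·(cos(-68.5°) + j·sin(-68.5°)) = 40.32 - j102.3 V
Step 2 — Sum components: V_total = 57.22 - j84.47 V.
Step 3 — Convert to polar: |V_total| = 102 V, ∠V_total = -55.9°.

V_total = 102∠-55.9° V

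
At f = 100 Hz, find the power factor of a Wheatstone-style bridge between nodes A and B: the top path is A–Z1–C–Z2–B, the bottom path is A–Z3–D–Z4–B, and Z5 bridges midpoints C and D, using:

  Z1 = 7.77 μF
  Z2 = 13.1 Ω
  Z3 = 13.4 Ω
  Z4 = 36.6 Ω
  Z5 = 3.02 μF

Step 1 — Angular frequency: ω = 2π·f = 2π·100 = 628.3 rad/s.
Step 2 — Component impedances:
  Z1: Z = 1/(jωC) = -j/(ω·C) = 0 - j204.8 Ω
  Z2: Z = R = 13.1 Ω
  Z3: Z = R = 13.4 Ω
  Z4: Z = R = 36.6 Ω
  Z5: Z = 1/(jωC) = -j/(ω·C) = 0 - j527 Ω
Step 3 — Bridge requires nodal analysis (the Z5 bridge couples midpoints C and D, so the two paths cannot be reduced to a simple series/parallel combination). Setting node B to ground and injecting 1 A at node A, the 3-node admittance system at A, C, D solves to V_A = Z_AB = 45.05 - j12.84 Ω = 46.85∠-15.9° Ω.
Step 4 — Power factor: PF = cos(φ) = Re(Z)/|Z| = 45.054/46.847 = 0.9617.
Step 5 — Type: Im(Z) = -12.84 ⇒ leading (phase φ = -15.9°).

PF = 0.9617 (leading, φ = -15.9°)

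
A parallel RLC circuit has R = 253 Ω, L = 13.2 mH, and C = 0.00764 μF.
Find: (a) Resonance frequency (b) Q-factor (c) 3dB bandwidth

Step 1 — Resonance: ω₀ = 1/√(LC) = 1/√(0.0132·7.64e-09) = 9.958e+04 rad/s.
Step 2 — f₀ = ω₀/(2π) = 1.585e+04 Hz.
Step 3 — Parallel Q: Q = R/(ω₀L) = 253/(9.958e+04·0.0132) = 0.1925.
Step 4 — Bandwidth: Δω = ω₀/Q = 5.174e+05 rad/s; BW = Δω/(2π) = 8.234e+04 Hz.

(a) f₀ = 1.585e+04 Hz  (b) Q = 0.1925  (c) BW = 8.234e+04 Hz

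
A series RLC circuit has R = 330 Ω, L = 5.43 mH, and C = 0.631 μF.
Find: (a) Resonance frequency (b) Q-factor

Step 1 — Resonance condition Im(Z)=0 gives ω₀ = 1/√(LC).
Step 2 — ω₀ = 1/√(0.00543·6.31e-07) = 1.708e+04 rad/s.
Step 3 — f₀ = ω₀/(2π) = 2719 Hz.
Step 4 — Series Q: Q = ω₀L/R = 1.708e+04·0.00543/330 = 0.2811.

(a) f₀ = 2719 Hz  (b) Q = 0.2811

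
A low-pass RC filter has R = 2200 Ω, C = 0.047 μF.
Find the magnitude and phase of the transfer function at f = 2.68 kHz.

Step 1 — Angular frequency: ω = 2π·2680 = 1.684e+04 rad/s.
Step 2 — Transfer function: H(jω) = 1/(1 + jωRC).
Step 3 — Denominator: 1 + jωRC = 1 + j·1.684e+04·2200·4.7e-08 = 1 + j1.741.
Step 4 — H = 0.248 - j0.4319.
Step 5 — Magnitude: |H| = 0.498 (-6.1 dB); phase: φ = -60.1°.

|H| = 0.498 (-6.1 dB), φ = -60.1°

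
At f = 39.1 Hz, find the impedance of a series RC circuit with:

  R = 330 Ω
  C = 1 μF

Step 1 — Angular frequency: ω = 2π·f = 2π·39.1 = 245.7 rad/s.
Step 2 — Component impedances:
  R: Z = R = 330 Ω
  C: Z = 1/(jωC) = -j/(ω·C) = 0 - j4070 Ω
Step 3 — Series combination: Z_total = R + C = 330 - j4070 Ω = 4084∠-85.4° Ω.

Z = 330 - j4070 Ω = 4084∠-85.4° Ω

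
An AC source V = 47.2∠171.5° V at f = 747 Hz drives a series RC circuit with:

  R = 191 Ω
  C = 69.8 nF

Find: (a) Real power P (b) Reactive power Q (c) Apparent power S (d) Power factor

Step 1 — Angular frequency: ω = 2π·f = 2π·747 = 4694 rad/s.
Step 2 — Component impedances:
  R: Z = R = 191 Ω
  C: Z = 1/(jωC) = -j/(ω·C) = 0 - j3052 Ω
Step 3 — Series combination: Z_total = R + C = 191 - j3052 Ω = 3058∠-86.4° Ω.
Step 4 — Source phasor: V = 47.2∠171.5° V = -46.68 + j6.977 V.
Step 5 — Current: I = V / Z = -0.00323 - j0.01509 A = 0.01543∠-102.1° A.
Step 6 — Complex power: S = V·I* = 0.04549 - j0.727 VA.
Step 7 — Real power: P = Re(S) = 0.04549 W.
Step 8 — Reactive power: Q = Im(S) = -0.727 VAR.
Step 9 — Apparent power: |S| = 0.7284 VA.
Step 10 — Power factor: PF = P/|S| = 0.06245 (leading).

(a) P = 0.04549 W  (b) Q = -0.727 VAR  (c) S = 0.7284 VA  (d) PF = 0.06245 (leading)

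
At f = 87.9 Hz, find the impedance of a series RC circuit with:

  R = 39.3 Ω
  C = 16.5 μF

Step 1 — Angular frequency: ω = 2π·f = 2π·87.9 = 552.3 rad/s.
Step 2 — Component impedances:
  R: Z = R = 39.3 Ω
  C: Z = 1/(jωC) = -j/(ω·C) = 0 - j109.7 Ω
Step 3 — Series combination: Z_total = R + C = 39.3 - j109.7 Ω = 116.6∠-70.3° Ω.

Z = 39.3 - j109.7 Ω = 116.6∠-70.3° Ω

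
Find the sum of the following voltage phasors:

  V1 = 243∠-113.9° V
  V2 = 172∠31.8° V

Step 1 — Convert each phasor to rectangular form:
  V1 = 243·(cos(-113.9°) + j·sin(-113.9°)) = -98.45 - j222.2 V
  V2 = 172·(cos(31.8°) + j·sin(31.8°)) = 146.2 + j90.64 V
Step 2 — Sum components: V_total = 47.73 - j131.5 V.
Step 3 — Convert to polar: |V_total| = 139.9 V, ∠V_total = -70.1°.

V_total = 139.9∠-70.1° V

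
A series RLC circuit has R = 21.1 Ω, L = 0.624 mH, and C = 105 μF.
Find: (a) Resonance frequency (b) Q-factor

Step 1 — Resonance condition Im(Z)=0 gives ω₀ = 1/√(LC).
Step 2 — ω₀ = 1/√(0.000624·0.000105) = 3907 rad/s.
Step 3 — f₀ = ω₀/(2π) = 621.8 Hz.
Step 4 — Series Q: Q = ω₀L/R = 3907·0.000624/21.1 = 0.1155.

(a) f₀ = 621.8 Hz  (b) Q = 0.1155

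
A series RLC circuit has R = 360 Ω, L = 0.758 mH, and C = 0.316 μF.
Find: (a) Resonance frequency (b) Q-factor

Step 1 — Resonance condition Im(Z)=0 gives ω₀ = 1/√(LC).
Step 2 — ω₀ = 1/√(0.000758·3.16e-07) = 6.461e+04 rad/s.
Step 3 — f₀ = ω₀/(2π) = 1.028e+04 Hz.
Step 4 — Series Q: Q = ω₀L/R = 6.461e+04·0.000758/360 = 0.136.

(a) f₀ = 1.028e+04 Hz  (b) Q = 0.136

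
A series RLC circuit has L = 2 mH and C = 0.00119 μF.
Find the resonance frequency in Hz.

Step 1 — Resonance condition Im(Z)=0 gives ω₀ = 1/√(LC).
Step 2 — ω₀ = 1/√(0.002·1.19e-09) = 6.482e+05 rad/s.
Step 3 — f₀ = ω₀/(2π) = 1.032e+05 Hz.

f₀ = 1.032e+05 Hz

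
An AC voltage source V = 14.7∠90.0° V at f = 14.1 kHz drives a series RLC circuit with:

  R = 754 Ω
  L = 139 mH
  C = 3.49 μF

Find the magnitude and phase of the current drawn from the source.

Step 1 — Angular frequency: ω = 2π·f = 2π·1.41e+04 = 8.859e+04 rad/s.
Step 2 — Component impedances:
  R: Z = R = 754 Ω
  L: Z = jωL = j·8.859e+04·0.139 = 0 + j1.231e+04 Ω
  C: Z = 1/(jωC) = -j/(ω·C) = 0 - j3.234 Ω
Step 3 — Series combination: Z_total = R + L + C = 754 + j1.231e+04 Ω = 1.233e+04∠86.5° Ω.
Step 4 — Source phasor: V = 14.7∠90.0° V = 0 + j14.7 V.
Step 5 — Ohm's law: I = V / Z_total = (0 + j14.7) / (754 + j1.231e+04) = 0.00119 + j7.286e-05 A.
Step 6 — Convert to polar: |I| = 0.001192 A, ∠I = 3.5°.

I = 0.001192∠3.5° A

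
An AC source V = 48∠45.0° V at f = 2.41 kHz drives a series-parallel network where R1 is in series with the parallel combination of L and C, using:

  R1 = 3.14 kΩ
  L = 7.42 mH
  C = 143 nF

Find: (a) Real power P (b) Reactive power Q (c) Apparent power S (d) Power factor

Step 1 — Angular frequency: ω = 2π·f = 2π·2410 = 1.514e+04 rad/s.
Step 2 — Component impedances:
  R1: Z = R = 3140 Ω
  L: Z = jωL = j·1.514e+04·0.00742 = 0 + j112.4 Ω
  C: Z = 1/(jωC) = -j/(ω·C) = 0 - j461.8 Ω
Step 3 — Parallel branch: L || C = 1/(1/L + 1/C) = 0 + j148.5 Ω.
Step 4 — Series with R1: Z_total = R1 + (L || C) = 3140 + j148.5 Ω = 3144∠2.7° Ω.
Step 5 — Source phasor: V = 48∠45.0° V = 33.94 + j33.94 V.
Step 6 — Current: I = V / Z = 0.0113 + j0.01028 A = 0.01527∠42.3° A.
Step 7 — Complex power: S = V·I* = 0.7321 + j0.03462 VA.
Step 8 — Real power: P = Re(S) = 0.7321 W.
Step 9 — Reactive power: Q = Im(S) = 0.03462 VAR.
Step 10 — Apparent power: |S| = 0.7329 VA.
Step 11 — Power factor: PF = P/|S| = 0.9989 (lagging).

(a) P = 0.7321 W  (b) Q = 0.03462 VAR  (c) S = 0.7329 VA  (d) PF = 0.9989 (lagging)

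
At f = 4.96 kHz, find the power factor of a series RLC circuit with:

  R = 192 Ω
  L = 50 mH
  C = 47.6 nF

Step 1 — Angular frequency: ω = 2π·f = 2π·4960 = 3.116e+04 rad/s.
Step 2 — Component impedances:
  R: Z = R = 192 Ω
  L: Z = jωL = j·3.116e+04·0.05 = 0 + j1558 Ω
  C: Z = 1/(jωC) = -j/(ω·C) = 0 - j674.1 Ω
Step 3 — Series combination: Z_total = R + L + C = 192 + j884.1 Ω = 904.7∠77.7° Ω.
Step 4 — Power factor: PF = cos(φ) = Re(Z)/|Z| = 192/904.7 = 0.2122.
Step 5 — Type: Im(Z) = 884.1 ⇒ lagging (phase φ = 77.7°).

PF = 0.2122 (lagging, φ = 77.7°)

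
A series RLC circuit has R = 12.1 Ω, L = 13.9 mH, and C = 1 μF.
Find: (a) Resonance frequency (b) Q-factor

Step 1 — Resonance condition Im(Z)=0 gives ω₀ = 1/√(LC).
Step 2 — ω₀ = 1/√(0.0139·1e-06) = 8482 rad/s.
Step 3 — f₀ = ω₀/(2π) = 1350 Hz.
Step 4 — Series Q: Q = ω₀L/R = 8482·0.0139/12.1 = 9.744.

(a) f₀ = 1350 Hz  (b) Q = 9.744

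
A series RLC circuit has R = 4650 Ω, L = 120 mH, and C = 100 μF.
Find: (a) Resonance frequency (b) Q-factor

Step 1 — Resonance condition Im(Z)=0 gives ω₀ = 1/√(LC).
Step 2 — ω₀ = 1/√(0.12·0.0001) = 288.7 rad/s.
Step 3 — f₀ = ω₀/(2π) = 45.94 Hz.
Step 4 — Series Q: Q = ω₀L/R = 288.7·0.12/4650 = 0.00745.

(a) f₀ = 45.94 Hz  (b) Q = 0.00745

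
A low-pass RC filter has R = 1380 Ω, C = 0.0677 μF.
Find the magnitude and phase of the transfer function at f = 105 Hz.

Step 1 — Angular frequency: ω = 2π·105 = 659.7 rad/s.
Step 2 — Transfer function: H(jω) = 1/(1 + jωRC).
Step 3 — Denominator: 1 + jωRC = 1 + j·659.7·1380·6.77e-08 = 1 + j0.06164.
Step 4 — H = 0.9962 - j0.0614.
Step 5 — Magnitude: |H| = 0.9981 (-0.0 dB); phase: φ = -3.5°.

|H| = 0.9981 (-0.0 dB), φ = -3.5°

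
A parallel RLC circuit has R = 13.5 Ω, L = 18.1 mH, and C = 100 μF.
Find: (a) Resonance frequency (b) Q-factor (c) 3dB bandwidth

Step 1 — Resonance: ω₀ = 1/√(LC) = 1/√(0.0181·0.0001) = 743.3 rad/s.
Step 2 — f₀ = ω₀/(2π) = 118.3 Hz.
Step 3 — Parallel Q: Q = R/(ω₀L) = 13.5/(743.3·0.0181) = 1.003.
Step 4 — Bandwidth: Δω = ω₀/Q = 740.7 rad/s; BW = Δω/(2π) = 117.9 Hz.

(a) f₀ = 118.3 Hz  (b) Q = 1.003  (c) BW = 117.9 Hz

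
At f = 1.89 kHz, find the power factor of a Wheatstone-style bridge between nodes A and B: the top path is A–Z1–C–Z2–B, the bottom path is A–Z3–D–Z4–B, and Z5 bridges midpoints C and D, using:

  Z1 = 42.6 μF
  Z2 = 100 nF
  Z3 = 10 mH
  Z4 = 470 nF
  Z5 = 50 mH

Step 1 — Angular frequency: ω = 2π·f = 2π·1890 = 1.188e+04 rad/s.
Step 2 — Component impedances:
  Z1: Z = 1/(jωC) = -j/(ω·C) = 0 - j1.977 Ω
  Z2: Z = 1/(jωC) = -j/(ω·C) = 0 - j842.1 Ω
  Z3: Z = jωL = j·1.188e+04·0.01 = 0 + j118.8 Ω
  Z4: Z = 1/(jωC) = -j/(ω·C) = 0 - j179.2 Ω
  Z5: Z = jωL = j·1.188e+04·0.05 = 0 + j593.8 Ω
Step 3 — Bridge requires nodal analysis (the Z5 bridge couples midpoints C and D, so the two paths cannot be reduced to a simple series/parallel combination). Setting node B to ground and injecting 1 A at node A, the 3-node admittance system at A, C, D solves to V_A = Z_AB = 0 - j73.35 Ω = 73.35∠-90.0° Ω.
Step 4 — Power factor: PF = cos(φ) = Re(Z)/|Z| = -0/73.35 = -0.
Step 5 — Type: Im(Z) = -73.35 ⇒ leading (phase φ = -90.0°).

PF = -0 (leading, φ = -90.0°)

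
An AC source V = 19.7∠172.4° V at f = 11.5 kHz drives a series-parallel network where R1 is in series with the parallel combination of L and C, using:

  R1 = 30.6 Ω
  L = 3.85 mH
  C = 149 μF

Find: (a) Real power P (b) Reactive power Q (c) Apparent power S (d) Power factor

Step 1 — Angular frequency: ω = 2π·f = 2π·1.15e+04 = 7.226e+04 rad/s.
Step 2 — Component impedances:
  R1: Z = R = 30.6 Ω
  L: Z = jωL = j·7.226e+04·0.00385 = 0 + j278.2 Ω
  C: Z = 1/(jωC) = -j/(ω·C) = 0 - j0.09288 Ω
Step 3 — Parallel branch: L || C = 1/(1/L + 1/C) = 0 - j0.09291 Ω.
Step 4 — Series with R1: Z_total = R1 + (L || C) = 30.6 - j0.09291 Ω = 30.6∠-0.2° Ω.
Step 5 — Source phasor: V = 19.7∠172.4° V = -19.53 + j2.605 V.
Step 6 — Current: I = V / Z = -0.6384 + j0.08321 A = 0.6438∠172.6° A.
Step 7 — Complex power: S = V·I* = 12.68 - j0.03851 VA.
Step 8 — Real power: P = Re(S) = 12.68 W.
Step 9 — Reactive power: Q = Im(S) = -0.03851 VAR.
Step 10 — Apparent power: |S| = 12.68 VA.
Step 11 — Power factor: PF = P/|S| = 1 (leading).

(a) P = 12.68 W  (b) Q = -0.03851 VAR  (c) S = 12.68 VA  (d) PF = 1 (leading)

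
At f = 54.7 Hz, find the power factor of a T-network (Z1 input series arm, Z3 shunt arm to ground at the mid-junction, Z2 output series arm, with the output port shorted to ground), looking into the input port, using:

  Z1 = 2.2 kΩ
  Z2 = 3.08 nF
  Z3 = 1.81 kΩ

Step 1 — Angular frequency: ω = 2π·f = 2π·54.7 = 343.7 rad/s.
Step 2 — Component impedances:
  Z1: Z = R = 2200 Ω
  Z2: Z = 1/(jωC) = -j/(ω·C) = 0 - j9.447e+05 Ω
  Z3: Z = R = 1810 Ω
Step 3 — With the output port shorted to ground, the output series arm Z2 runs from the junction to ground; the shunt arm Z3 also runs from the junction to ground. They appear in parallel: Z3 || Z2 = 1810 - j3.468 Ω.
Step 4 — Series with input arm Z1: Z_in = Z1 + (Z3 || Z2) = 4010 - j3.468 Ω = 4010∠-0.0° Ω.
Step 5 — Power factor: PF = cos(φ) = Re(Z)/|Z| = 4010/4010 = 1.
Step 6 — Type: Im(Z) = -3.468 ⇒ leading (phase φ = -0.0°).

PF = 1 (leading, φ = -0.0°)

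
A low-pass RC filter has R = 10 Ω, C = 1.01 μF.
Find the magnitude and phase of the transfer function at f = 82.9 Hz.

Step 1 — Angular frequency: ω = 2π·82.9 = 520.9 rad/s.
Step 2 — Transfer function: H(jω) = 1/(1 + jωRC).
Step 3 — Denominator: 1 + jωRC = 1 + j·520.9·10·1.01e-06 = 1 + j0.005261.
Step 4 — H = 1 - j0.005261.
Step 5 — Magnitude: |H| = 1 (-0.0 dB); phase: φ = -0.3°.

|H| = 1 (-0.0 dB), φ = -0.3°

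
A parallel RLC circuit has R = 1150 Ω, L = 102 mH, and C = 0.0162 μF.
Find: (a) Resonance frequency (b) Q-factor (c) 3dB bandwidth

Step 1 — Resonance: ω₀ = 1/√(LC) = 1/√(0.102·1.62e-08) = 2.46e+04 rad/s.
Step 2 — f₀ = ω₀/(2π) = 3915 Hz.
Step 3 — Parallel Q: Q = R/(ω₀L) = 1150/(2.46e+04·0.102) = 0.4583.
Step 4 — Bandwidth: Δω = ω₀/Q = 5.368e+04 rad/s; BW = Δω/(2π) = 8543 Hz.

(a) f₀ = 3915 Hz  (b) Q = 0.4583  (c) BW = 8543 Hz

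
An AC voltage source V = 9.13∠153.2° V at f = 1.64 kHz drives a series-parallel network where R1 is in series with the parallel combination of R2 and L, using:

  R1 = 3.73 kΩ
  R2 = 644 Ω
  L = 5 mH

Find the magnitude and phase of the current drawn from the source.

Step 1 — Angular frequency: ω = 2π·f = 2π·1640 = 1.03e+04 rad/s.
Step 2 — Component impedances:
  R1: Z = R = 3730 Ω
  R2: Z = R = 644 Ω
  L: Z = jωL = j·1.03e+04·0.005 = 0 + j51.52 Ω
Step 3 — Parallel branch: R2 || L = 1/(1/R2 + 1/L) = 4.096 + j51.19 Ω.
Step 4 — Series with R1: Z_total = R1 + (R2 || L) = 3734 + j51.19 Ω = 3734∠0.8° Ω.
Step 5 — Source phasor: V = 9.13∠153.2° V = -8.149 + j4.117 V.
Step 6 — Ohm's law: I = V / Z_total = (-8.149 + j4.117) / (3734 + j51.19) = -0.002167 + j0.001132 A.
Step 7 — Convert to polar: |I| = 0.002445 A, ∠I = 152.4°.

I = 0.002445∠152.4° A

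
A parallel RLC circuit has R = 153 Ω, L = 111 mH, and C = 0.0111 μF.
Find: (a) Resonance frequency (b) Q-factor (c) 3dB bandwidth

Step 1 — Resonance: ω₀ = 1/√(LC) = 1/√(0.111·1.11e-08) = 2.849e+04 rad/s.
Step 2 — f₀ = ω₀/(2π) = 4534 Hz.
Step 3 — Parallel Q: Q = R/(ω₀L) = 153/(2.849e+04·0.111) = 0.04838.
Step 4 — Bandwidth: Δω = ω₀/Q = 5.888e+05 rad/s; BW = Δω/(2π) = 9.371e+04 Hz.

(a) f₀ = 4534 Hz  (b) Q = 0.04838  (c) BW = 9.371e+04 Hz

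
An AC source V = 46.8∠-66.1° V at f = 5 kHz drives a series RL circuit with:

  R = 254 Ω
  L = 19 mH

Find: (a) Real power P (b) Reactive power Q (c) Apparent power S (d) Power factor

Step 1 — Angular frequency: ω = 2π·f = 2π·5000 = 3.142e+04 rad/s.
Step 2 — Component impedances:
  R: Z = R = 254 Ω
  L: Z = jωL = j·3.142e+04·0.019 = 0 + j596.9 Ω
Step 3 — Series combination: Z_total = R + L = 254 + j596.9 Ω = 648.7∠66.9° Ω.
Step 4 — Source phasor: V = 46.8∠-66.1° V = 18.96 - j42.79 V.
Step 5 — Current: I = V / Z = -0.04925 - j0.05272 A = 0.07214∠-133.0° A.
Step 6 — Complex power: S = V·I* = 1.322 + j3.107 VA.
Step 7 — Real power: P = Re(S) = 1.322 W.
Step 8 — Reactive power: Q = Im(S) = 3.107 VAR.
Step 9 — Apparent power: |S| = 3.376 VA.
Step 10 — Power factor: PF = P/|S| = 0.3916 (lagging).

(a) P = 1.322 W  (b) Q = 3.107 VAR  (c) S = 3.376 VA  (d) PF = 0.3916 (lagging)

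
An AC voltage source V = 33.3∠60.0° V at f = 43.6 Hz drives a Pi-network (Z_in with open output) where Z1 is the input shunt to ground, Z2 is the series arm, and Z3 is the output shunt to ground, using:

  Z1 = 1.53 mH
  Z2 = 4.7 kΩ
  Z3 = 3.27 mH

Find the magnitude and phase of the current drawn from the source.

Step 1 — Angular frequency: ω = 2π·f = 2π·43.6 = 273.9 rad/s.
Step 2 — Component impedances:
  Z1: Z = jωL = j·273.9·0.00153 = 0 + j0.4191 Ω
  Z2: Z = R = 4700 Ω
  Z3: Z = jωL = j·273.9·0.00327 = 0 + j0.8958 Ω
Step 3 — With open output, the series arm Z2 and the output shunt Z3 appear in series to ground: Z2 + Z3 = 4700 + j0.8958 Ω.
Step 4 — Parallel with input shunt Z1: Z_in = Z1 || (Z2 + Z3) = 3.738e-05 + j0.4191 Ω = 0.4191∠90.0° Ω.
Step 5 — Source phasor: V = 33.3∠60.0° V = 16.65 + j28.84 V.
Step 6 — Ohm's law: I = V / Z_total = (16.65 + j28.84) / (3.738e-05 + j0.4191) = 68.81 - j39.72 A.
Step 7 — Convert to polar: |I| = 79.45 A, ∠I = -30.0°.

I = 79.45∠-30.0° A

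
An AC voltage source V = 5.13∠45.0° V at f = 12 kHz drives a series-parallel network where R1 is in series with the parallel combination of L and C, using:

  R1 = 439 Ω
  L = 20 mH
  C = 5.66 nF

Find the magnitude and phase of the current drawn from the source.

Step 1 — Angular frequency: ω = 2π·f = 2π·1.2e+04 = 7.54e+04 rad/s.
Step 2 — Component impedances:
  R1: Z = R = 439 Ω
  L: Z = jωL = j·7.54e+04·0.02 = 0 + j1508 Ω
  C: Z = 1/(jωC) = -j/(ω·C) = 0 - j2343 Ω
Step 3 — Parallel branch: L || C = 1/(1/L + 1/C) = 0 + j4230 Ω.
Step 4 — Series with R1: Z_total = R1 + (L || C) = 439 + j4230 Ω = 4253∠84.1° Ω.
Step 5 — Source phasor: V = 5.13∠45.0° V = 3.627 + j3.627 V.
Step 6 — Ohm's law: I = V / Z_total = (3.627 + j3.627) / (439 + j4230) = 0.0009364 - j0.0007603 A.
Step 7 — Convert to polar: |I| = 0.001206 A, ∠I = -39.1°.

I = 0.001206∠-39.1° A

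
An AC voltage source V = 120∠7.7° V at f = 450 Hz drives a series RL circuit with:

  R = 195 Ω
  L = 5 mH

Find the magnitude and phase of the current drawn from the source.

Step 1 — Angular frequency: ω = 2π·f = 2π·450 = 2827 rad/s.
Step 2 — Component impedances:
  R: Z = R = 195 Ω
  L: Z = jωL = j·2827·0.005 = 0 + j14.14 Ω
Step 3 — Series combination: Z_total = R + L = 195 + j14.14 Ω = 195.5∠4.1° Ω.
Step 4 — Source phasor: V = 120∠7.7° V = 118.9 + j16.08 V.
Step 5 — Ohm's law: I = V / Z_total = (118.9 + j16.08) / (195 + j14.14) = 0.6126 + j0.03804 A.
Step 6 — Convert to polar: |I| = 0.6138 A, ∠I = 3.6°.

I = 0.6138∠3.6° A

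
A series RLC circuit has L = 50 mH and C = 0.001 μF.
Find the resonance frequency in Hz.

Step 1 — Resonance condition Im(Z)=0 gives ω₀ = 1/√(LC).
Step 2 — ω₀ = 1/√(0.05·1e-09) = 1.414e+05 rad/s.
Step 3 — f₀ = ω₀/(2π) = 2.251e+04 Hz.

f₀ = 2.251e+04 Hz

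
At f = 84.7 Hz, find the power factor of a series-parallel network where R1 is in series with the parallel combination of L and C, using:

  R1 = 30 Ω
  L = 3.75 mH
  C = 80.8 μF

Step 1 — Angular frequency: ω = 2π·f = 2π·84.7 = 532.2 rad/s.
Step 2 — Component impedances:
  R1: Z = R = 30 Ω
  L: Z = jωL = j·532.2·0.00375 = 0 + j1.996 Ω
  C: Z = 1/(jωC) = -j/(ω·C) = 0 - j23.26 Ω
Step 3 — Parallel branch: L || C = 1/(1/L + 1/C) = 0 + j2.183 Ω.
Step 4 — Series with R1: Z_total = R1 + (L || C) = 30 + j2.183 Ω = 30.08∠4.2° Ω.
Step 5 — Power factor: PF = cos(φ) = Re(Z)/|Z| = 30/30.079 = 0.9974.
Step 6 — Type: Im(Z) = 2.183 ⇒ lagging (phase φ = 4.2°).

PF = 0.9974 (lagging, φ = 4.2°)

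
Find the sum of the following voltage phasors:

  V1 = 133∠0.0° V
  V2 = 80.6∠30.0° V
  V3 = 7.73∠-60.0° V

Step 1 — Convert each phasor to rectangular form:
  V1 = 133·(cos(0.0°) + j·sin(0.0°)) = 133 V
  V2 = 80.6·(cos(30.0°) + j·sin(30.0°)) = 69.8 + j40.3 V
  V3 = 7.73·(cos(-60.0°) + j·sin(-60.0°)) = 3.865 - j6.694 V
Step 2 — Sum components: V_total = 206.7 + j33.61 V.
Step 3 — Convert to polar: |V_total| = 209.4 V, ∠V_total = 9.2°.

V_total = 209.4∠9.2° V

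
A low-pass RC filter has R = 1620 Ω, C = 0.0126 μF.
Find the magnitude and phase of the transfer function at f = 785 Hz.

Step 1 — Angular frequency: ω = 2π·785 = 4932 rad/s.
Step 2 — Transfer function: H(jω) = 1/(1 + jωRC).
Step 3 — Denominator: 1 + jωRC = 1 + j·4932·1620·1.26e-08 = 1 + j0.1007.
Step 4 — H = 0.99 - j0.09967.
Step 5 — Magnitude: |H| = 0.995 (-0.0 dB); phase: φ = -5.7°.

|H| = 0.995 (-0.0 dB), φ = -5.7°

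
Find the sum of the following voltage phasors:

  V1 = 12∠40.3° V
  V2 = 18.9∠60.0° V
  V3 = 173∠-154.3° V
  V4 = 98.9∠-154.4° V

Step 1 — Convert each phasor to rectangular form:
  V1 = 12·(cos(40.3°) + j·sin(40.3°)) = 9.152 + j7.761 V
  V2 = 18.9·(cos(60.0°) + j·sin(60.0°)) = 9.45 + j16.37 V
  V3 = 173·(cos(-154.3°) + j·sin(-154.3°)) = -155.9 - j75.02 V
  V4 = 98.9·(cos(-154.4°) + j·sin(-154.4°)) = -89.19 - j42.73 V
Step 2 — Sum components: V_total = -226.5 - j93.63 V.
Step 3 — Convert to polar: |V_total| = 245.1 V, ∠V_total = -157.5°.

V_total = 245.1∠-157.5° V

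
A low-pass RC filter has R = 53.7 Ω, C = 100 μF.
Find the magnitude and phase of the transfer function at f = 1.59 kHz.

Step 1 — Angular frequency: ω = 2π·1590 = 9990 rad/s.
Step 2 — Transfer function: H(jω) = 1/(1 + jωRC).
Step 3 — Denominator: 1 + jωRC = 1 + j·9990·53.7·0.0001 = 1 + j53.65.
Step 4 — H = 0.0003473 - j0.01863.
Step 5 — Magnitude: |H| = 0.01864 (-34.6 dB); phase: φ = -88.9°.

|H| = 0.01864 (-34.6 dB), φ = -88.9°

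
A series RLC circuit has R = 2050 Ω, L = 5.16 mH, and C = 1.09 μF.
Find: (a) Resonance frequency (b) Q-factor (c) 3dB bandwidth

Step 1 — Resonance condition Im(Z)=0 gives ω₀ = 1/√(LC).
Step 2 — ω₀ = 1/√(0.00516·1.09e-06) = 1.333e+04 rad/s.
Step 3 — f₀ = ω₀/(2π) = 2122 Hz.
Step 4 — Series Q: Q = ω₀L/R = 1.333e+04·0.00516/2050 = 0.03356.
Step 5 — 3dB bandwidth: Δω = ω₀/Q = 3.973e+05 rad/s; BW = Δω/(2π) = 6.323e+04 Hz.

(a) f₀ = 2122 Hz  (b) Q = 0.03356  (c) BW = 6.323e+04 Hz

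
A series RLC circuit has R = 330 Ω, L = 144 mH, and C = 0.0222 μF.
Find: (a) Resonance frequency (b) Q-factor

Step 1 — Resonance condition Im(Z)=0 gives ω₀ = 1/√(LC).
Step 2 — ω₀ = 1/√(0.144·2.22e-08) = 1.769e+04 rad/s.
Step 3 — f₀ = ω₀/(2π) = 2815 Hz.
Step 4 — Series Q: Q = ω₀L/R = 1.769e+04·0.144/330 = 7.718.

(a) f₀ = 2815 Hz  (b) Q = 7.718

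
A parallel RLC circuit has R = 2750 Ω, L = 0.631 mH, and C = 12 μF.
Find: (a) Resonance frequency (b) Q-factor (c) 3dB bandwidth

Step 1 — Resonance: ω₀ = 1/√(LC) = 1/√(0.000631·1.2e-05) = 1.149e+04 rad/s.
Step 2 — f₀ = ω₀/(2π) = 1829 Hz.
Step 3 — Parallel Q: Q = R/(ω₀L) = 2750/(1.149e+04·0.000631) = 379.2.
Step 4 — Bandwidth: Δω = ω₀/Q = 30.3 rad/s; BW = Δω/(2π) = 4.823 Hz.

(a) f₀ = 1829 Hz  (b) Q = 379.2  (c) BW = 4.823 Hz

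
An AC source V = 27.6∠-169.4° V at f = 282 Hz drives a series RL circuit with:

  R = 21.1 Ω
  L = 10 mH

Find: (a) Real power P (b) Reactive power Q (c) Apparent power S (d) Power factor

Step 1 — Angular frequency: ω = 2π·f = 2π·282 = 1772 rad/s.
Step 2 — Component impedances:
  R: Z = R = 21.1 Ω
  L: Z = jωL = j·1772·0.01 = 0 + j17.72 Ω
Step 3 — Series combination: Z_total = R + L = 21.1 + j17.72 Ω = 27.55∠40.0° Ω.
Step 4 — Source phasor: V = 27.6∠-169.4° V = -27.13 - j5.077 V.
Step 5 — Current: I = V / Z = -0.8725 + j0.4921 A = 1.002∠150.6° A.
Step 6 — Complex power: S = V·I* = 21.17 + j17.78 VA.
Step 7 — Real power: P = Re(S) = 21.17 W.
Step 8 — Reactive power: Q = Im(S) = 17.78 VAR.
Step 9 — Apparent power: |S| = 27.65 VA.
Step 10 — Power factor: PF = P/|S| = 0.7658 (lagging).

(a) P = 21.17 W  (b) Q = 17.78 VAR  (c) S = 27.65 VA  (d) PF = 0.7658 (lagging)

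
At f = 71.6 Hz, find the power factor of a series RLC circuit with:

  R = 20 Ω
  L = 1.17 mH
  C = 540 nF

Step 1 — Angular frequency: ω = 2π·f = 2π·71.6 = 449.9 rad/s.
Step 2 — Component impedances:
  R: Z = R = 20 Ω
  L: Z = jωL = j·449.9·0.00117 = 0 + j0.5264 Ω
  C: Z = 1/(jωC) = -j/(ω·C) = 0 - j4116 Ω
Step 3 — Series combination: Z_total = R + L + C = 20 - j4116 Ω = 4116∠-89.7° Ω.
Step 4 — Power factor: PF = cos(φ) = Re(Z)/|Z| = 20/4116 = 0.004859.
Step 5 — Type: Im(Z) = -4116 ⇒ leading (phase φ = -89.7°).

PF = 0.004859 (leading, φ = -89.7°)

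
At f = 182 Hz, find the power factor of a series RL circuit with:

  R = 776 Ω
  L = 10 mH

Step 1 — Angular frequency: ω = 2π·f = 2π·182 = 1144 rad/s.
Step 2 — Component impedances:
  R: Z = R = 776 Ω
  L: Z = jωL = j·1144·0.01 = 0 + j11.44 Ω
Step 3 — Series combination: Z_total = R + L = 776 + j11.44 Ω = 776.1∠0.8° Ω.
Step 4 — Power factor: PF = cos(φ) = Re(Z)/|Z| = 776/776.1 = 0.9999.
Step 5 — Type: Im(Z) = 11.44 ⇒ lagging (phase φ = 0.8°).

PF = 0.9999 (lagging, φ = 0.8°)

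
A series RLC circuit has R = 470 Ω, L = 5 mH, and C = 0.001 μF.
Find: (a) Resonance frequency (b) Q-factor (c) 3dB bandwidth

Step 1 — Resonance: ω₀ = 1/√(LC) = 1/√(0.005·1e-09) = 4.472e+05 rad/s.
Step 2 — f₀ = ω₀/(2π) = 7.118e+04 Hz.
Step 3 — Series Q: Q = ω₀L/R = 4.472e+05·0.005/470 = 4.758.
Step 4 — Bandwidth: Δω = ω₀/Q = 9.4e+04 rad/s; BW = Δω/(2π) = 1.496e+04 Hz.

(a) f₀ = 7.118e+04 Hz  (b) Q = 4.758  (c) BW = 1.496e+04 Hz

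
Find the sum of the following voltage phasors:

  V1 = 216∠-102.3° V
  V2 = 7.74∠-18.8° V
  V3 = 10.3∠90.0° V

Step 1 — Convert each phasor to rectangular form:
  V1 = 216·(cos(-102.3°) + j·sin(-102.3°)) = -46.01 - j211 V
  V2 = 7.74·(cos(-18.8°) + j·sin(-18.8°)) = 7.327 - j2.494 V
  V3 = 10.3·(cos(90.0°) + j·sin(90.0°)) = 0 + j10.3 V
Step 2 — Sum components: V_total = -38.69 - j203.2 V.
Step 3 — Convert to polar: |V_total| = 206.9 V, ∠V_total = -100.8°.

V_total = 206.9∠-100.8° V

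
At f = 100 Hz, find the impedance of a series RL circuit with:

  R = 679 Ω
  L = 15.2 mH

Step 1 — Angular frequency: ω = 2π·f = 2π·100 = 628.3 rad/s.
Step 2 — Component impedances:
  R: Z = R = 679 Ω
  L: Z = jωL = j·628.3·0.0152 = 0 + j9.55 Ω
Step 3 — Series combination: Z_total = R + L = 679 + j9.55 Ω = 679.1∠0.8° Ω.

Z = 679 + j9.55 Ω = 679.1∠0.8° Ω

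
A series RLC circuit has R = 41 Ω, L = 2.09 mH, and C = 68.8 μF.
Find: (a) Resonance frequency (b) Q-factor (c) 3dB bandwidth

Step 1 — Resonance: ω₀ = 1/√(LC) = 1/√(0.00209·6.88e-05) = 2637 rad/s.
Step 2 — f₀ = ω₀/(2π) = 419.7 Hz.
Step 3 — Series Q: Q = ω₀L/R = 2637·0.00209/41 = 0.1344.
Step 4 — Bandwidth: Δω = ω₀/Q = 1.962e+04 rad/s; BW = Δω/(2π) = 3122 Hz.

(a) f₀ = 419.7 Hz  (b) Q = 0.1344  (c) BW = 3122 Hz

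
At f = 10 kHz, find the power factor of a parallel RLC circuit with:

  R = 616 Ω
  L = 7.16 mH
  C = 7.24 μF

Step 1 — Angular frequency: ω = 2π·f = 2π·1e+04 = 6.283e+04 rad/s.
Step 2 — Component impedances:
  R: Z = R = 616 Ω
  L: Z = jωL = j·6.283e+04·0.00716 = 0 + j449.9 Ω
  C: Z = 1/(jωC) = -j/(ω·C) = 0 - j2.198 Ω
Step 3 — Parallel combination: 1/Z_total = 1/R + 1/L + 1/C; Z_total = 0.007922 - j2.209 Ω = 2.209∠-89.8° Ω.
Step 4 — Power factor: PF = cos(φ) = Re(Z)/|Z| = 0.007922/2.209 = 0.003586.
Step 5 — Type: Im(Z) = -2.209 ⇒ leading (phase φ = -89.8°).

PF = 0.003586 (leading, φ = -89.8°)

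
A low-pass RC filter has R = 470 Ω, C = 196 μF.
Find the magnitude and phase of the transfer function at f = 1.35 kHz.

Step 1 — Angular frequency: ω = 2π·1350 = 8482 rad/s.
Step 2 — Transfer function: H(jω) = 1/(1 + jωRC).
Step 3 — Denominator: 1 + jωRC = 1 + j·8482·470·0.000196 = 1 + j781.4.
Step 4 — H = 1.638e-06 - j0.00128.
Step 5 — Magnitude: |H| = 0.00128 (-57.9 dB); phase: φ = -89.9°.

|H| = 0.00128 (-57.9 dB), φ = -89.9°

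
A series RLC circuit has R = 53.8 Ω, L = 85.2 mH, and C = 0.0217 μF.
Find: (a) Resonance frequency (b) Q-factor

Step 1 — Resonance condition Im(Z)=0 gives ω₀ = 1/√(LC).
Step 2 — ω₀ = 1/√(0.0852·2.17e-08) = 2.326e+04 rad/s.
Step 3 — f₀ = ω₀/(2π) = 3701 Hz.
Step 4 — Series Q: Q = ω₀L/R = 2.326e+04·0.0852/53.8 = 36.83.

(a) f₀ = 3701 Hz  (b) Q = 36.83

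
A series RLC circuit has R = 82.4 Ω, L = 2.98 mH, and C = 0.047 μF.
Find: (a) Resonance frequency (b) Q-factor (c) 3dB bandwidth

Step 1 — Resonance: ω₀ = 1/√(LC) = 1/√(0.00298·4.7e-08) = 8.45e+04 rad/s.
Step 2 — f₀ = ω₀/(2π) = 1.345e+04 Hz.
Step 3 — Series Q: Q = ω₀L/R = 8.45e+04·0.00298/82.4 = 3.056.
Step 4 — Bandwidth: Δω = ω₀/Q = 2.765e+04 rad/s; BW = Δω/(2π) = 4401 Hz.

(a) f₀ = 1.345e+04 Hz  (b) Q = 3.056  (c) BW = 4401 Hz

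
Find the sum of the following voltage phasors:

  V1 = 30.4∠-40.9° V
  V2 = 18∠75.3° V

Step 1 — Convert each phasor to rectangular form:
  V1 = 30.4·(cos(-40.9°) + j·sin(-40.9°)) = 22.98 - j19.9 V
  V2 = 18·(cos(75.3°) + j·sin(75.3°)) = 4.568 + j17.41 V
Step 2 — Sum components: V_total = 27.55 - j2.493 V.
Step 3 — Convert to polar: |V_total| = 27.66 V, ∠V_total = -5.2°.

V_total = 27.66∠-5.2° V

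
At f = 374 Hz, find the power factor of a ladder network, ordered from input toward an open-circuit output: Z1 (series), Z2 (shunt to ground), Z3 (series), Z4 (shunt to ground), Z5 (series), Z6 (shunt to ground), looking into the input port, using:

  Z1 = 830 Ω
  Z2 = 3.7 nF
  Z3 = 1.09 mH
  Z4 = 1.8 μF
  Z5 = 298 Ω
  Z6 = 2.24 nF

Step 1 — Angular frequency: ω = 2π·f = 2π·374 = 2350 rad/s.
Step 2 — Component impedances:
  Z1: Z = R = 830 Ω
  Z2: Z = 1/(jωC) = -j/(ω·C) = 0 - j1.15e+05 Ω
  Z3: Z = jωL = j·2350·0.00109 = 0 + j2.561 Ω
  Z4: Z = 1/(jωC) = -j/(ω·C) = 0 - j236.4 Ω
  Z5: Z = R = 298 Ω
  Z6: Z = 1/(jωC) = -j/(ω·C) = 0 - j1.9e+05 Ω
Step 3 — Ladder network (open output): work backward from the far end, alternating series and parallel combinations. Z_in = 830 - j233.1 Ω = 862.1∠-15.7° Ω.
Step 4 — Power factor: PF = cos(φ) = Re(Z)/|Z| = 830/862.1 = 0.9628.
Step 5 — Type: Im(Z) = -233.1 ⇒ leading (phase φ = -15.7°).

PF = 0.9628 (leading, φ = -15.7°)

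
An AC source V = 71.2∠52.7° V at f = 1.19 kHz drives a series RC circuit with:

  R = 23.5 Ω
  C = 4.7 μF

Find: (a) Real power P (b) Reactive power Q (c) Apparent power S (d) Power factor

Step 1 — Angular frequency: ω = 2π·f = 2π·1190 = 7477 rad/s.
Step 2 — Component impedances:
  R: Z = R = 23.5 Ω
  C: Z = 1/(jωC) = -j/(ω·C) = 0 - j28.46 Ω
Step 3 — Series combination: Z_total = R + C = 23.5 - j28.46 Ω = 36.91∠-50.4° Ω.
Step 4 — Source phasor: V = 71.2∠52.7° V = 43.15 + j56.64 V.
Step 5 — Current: I = V / Z = -0.4389 + j1.879 A = 1.929∠103.1° A.
Step 6 — Complex power: S = V·I* = 87.47 - j105.9 VA.
Step 7 — Real power: P = Re(S) = 87.47 W.
Step 8 — Reactive power: Q = Im(S) = -105.9 VAR.
Step 9 — Apparent power: |S| = 137.4 VA.
Step 10 — Power factor: PF = P/|S| = 0.6368 (leading).

(a) P = 87.47 W  (b) Q = -105.9 VAR  (c) S = 137.4 VA  (d) PF = 0.6368 (leading)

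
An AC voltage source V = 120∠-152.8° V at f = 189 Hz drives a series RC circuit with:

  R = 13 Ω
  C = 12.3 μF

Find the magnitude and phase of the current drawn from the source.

Step 1 — Angular frequency: ω = 2π·f = 2π·189 = 1188 rad/s.
Step 2 — Component impedances:
  R: Z = R = 13 Ω
  C: Z = 1/(jωC) = -j/(ω·C) = 0 - j68.46 Ω
Step 3 — Series combination: Z_total = R + C = 13 - j68.46 Ω = 69.69∠-79.2° Ω.
Step 4 — Source phasor: V = 120∠-152.8° V = -106.7 - j54.85 V.
Step 5 — Ohm's law: I = V / Z_total = (-106.7 - j54.85) / (13 - j68.46) = 0.4876 - j1.652 A.
Step 6 — Convert to polar: |I| = 1.722 A, ∠I = -73.6°.

I = 1.722∠-73.6° A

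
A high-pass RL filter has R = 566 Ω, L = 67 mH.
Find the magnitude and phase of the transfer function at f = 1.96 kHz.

Step 1 — Angular frequency: ω = 2π·1960 = 1.232e+04 rad/s.
Step 2 — Transfer function: H(jω) = jωL/(R + jωL).
Step 3 — Numerator jωL = j·825.1; denominator R + jωL = 566 + j825.1.
Step 4 — H = 0.68 + j0.4665.
Step 5 — Magnitude: |H| = 0.8246 (-1.7 dB); phase: φ = 34.4°.

|H| = 0.8246 (-1.7 dB), φ = 34.4°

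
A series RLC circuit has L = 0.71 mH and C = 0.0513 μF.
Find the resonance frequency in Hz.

Step 1 — Resonance condition Im(Z)=0 gives ω₀ = 1/√(LC).
Step 2 — ω₀ = 1/√(0.00071·5.13e-08) = 1.657e+05 rad/s.
Step 3 — f₀ = ω₀/(2π) = 2.637e+04 Hz.

f₀ = 2.637e+04 Hz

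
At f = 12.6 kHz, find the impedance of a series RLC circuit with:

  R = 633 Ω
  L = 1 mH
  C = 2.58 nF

Step 1 — Angular frequency: ω = 2π·f = 2π·1.26e+04 = 7.917e+04 rad/s.
Step 2 — Component impedances:
  R: Z = R = 633 Ω
  L: Z = jωL = j·7.917e+04·0.001 = 0 + j79.17 Ω
  C: Z = 1/(jωC) = -j/(ω·C) = 0 - j4896 Ω
Step 3 — Series combination: Z_total = R + L + C = 633 - j4817 Ω = 4858∠-82.5° Ω.

Z = 633 - j4817 Ω = 4858∠-82.5° Ω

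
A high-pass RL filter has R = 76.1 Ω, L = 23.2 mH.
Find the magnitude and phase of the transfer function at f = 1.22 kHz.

Step 1 — Angular frequency: ω = 2π·1220 = 7665 rad/s.
Step 2 — Transfer function: H(jω) = jωL/(R + jωL).
Step 3 — Numerator jωL = j·177.8; denominator R + jωL = 76.1 + j177.8.
Step 4 — H = 0.8452 + j0.3617.
Step 5 — Magnitude: |H| = 0.9194 (-0.7 dB); phase: φ = 23.2°.

|H| = 0.9194 (-0.7 dB), φ = 23.2°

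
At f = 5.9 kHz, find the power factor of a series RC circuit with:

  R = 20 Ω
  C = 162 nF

Step 1 — Angular frequency: ω = 2π·f = 2π·5900 = 3.707e+04 rad/s.
Step 2 — Component impedances:
  R: Z = R = 20 Ω
  C: Z = 1/(jωC) = -j/(ω·C) = 0 - j166.5 Ω
Step 3 — Series combination: Z_total = R + C = 20 - j166.5 Ω = 167.7∠-83.2° Ω.
Step 4 — Power factor: PF = cos(φ) = Re(Z)/|Z| = 20/167.7 = 0.1193.
Step 5 — Type: Im(Z) = -166.5 ⇒ leading (phase φ = -83.2°).

PF = 0.1193 (leading, φ = -83.2°)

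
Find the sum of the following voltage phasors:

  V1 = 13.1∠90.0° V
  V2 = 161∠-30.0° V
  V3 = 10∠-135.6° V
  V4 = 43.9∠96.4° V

Step 1 — Convert each phasor to rectangular form:
  V1 = 13.1·(cos(90.0°) + j·sin(90.0°)) = 0 + j13.1 V
  V2 = 161·(cos(-30.0°) + j·sin(-30.0°)) = 139.4 - j80.5 V
  V3 = 10·(cos(-135.6°) + j·sin(-135.6°)) = -7.145 - j6.997 V
  V4 = 43.9·(cos(96.4°) + j·sin(96.4°)) = -4.893 + j43.63 V
Step 2 — Sum components: V_total = 127.4 - j30.77 V.
Step 3 — Convert to polar: |V_total| = 131.1 V, ∠V_total = -13.6°.

V_total = 131.1∠-13.6° V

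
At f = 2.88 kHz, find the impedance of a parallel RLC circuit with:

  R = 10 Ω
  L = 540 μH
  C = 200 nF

Step 1 — Angular frequency: ω = 2π·f = 2π·2880 = 1.81e+04 rad/s.
Step 2 — Component impedances:
  R: Z = R = 10 Ω
  L: Z = jωL = j·1.81e+04·0.00054 = 0 + j9.772 Ω
  C: Z = 1/(jωC) = -j/(ω·C) = 0 - j276.3 Ω
Step 3 — Parallel combination: 1/Z_total = 1/R + 1/L + 1/C; Z_total = 5.065 + j5 Ω = 7.117∠44.6° Ω.

Z = 5.065 + j5 Ω = 7.117∠44.6° Ω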